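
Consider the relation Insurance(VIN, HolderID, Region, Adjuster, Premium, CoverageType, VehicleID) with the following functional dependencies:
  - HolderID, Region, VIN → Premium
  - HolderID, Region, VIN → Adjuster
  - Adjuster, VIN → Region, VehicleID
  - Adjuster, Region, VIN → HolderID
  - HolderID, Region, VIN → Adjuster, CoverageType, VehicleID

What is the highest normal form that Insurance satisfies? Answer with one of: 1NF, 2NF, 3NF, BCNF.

BCNF

Candidate keys: {Adjuster, VIN}, {HolderID, Region, VIN}. Prime attributes: {Adjuster, HolderID, Region, VIN}.
Every FD has a superkey on the left, so the relation is in BCNF.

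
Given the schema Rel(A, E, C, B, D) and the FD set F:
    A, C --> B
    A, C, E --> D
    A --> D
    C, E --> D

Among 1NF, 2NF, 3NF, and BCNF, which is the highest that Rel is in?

1NF

Candidate key: {A, C, E}. Prime attributes: {A, C, E}.
A, C --> B: {A, C}⁺ = {A, B, C, D}, which is not all of the attributes, so the left side is not a superkey — BCNF is violated.
Because {B} is non-prime and the left side of A, C --> B is not a superkey, the relation is not in 3NF.
The proper key subset {A} of {A, C, E} determines non-prime {D}, so the relation is not even in 2NF.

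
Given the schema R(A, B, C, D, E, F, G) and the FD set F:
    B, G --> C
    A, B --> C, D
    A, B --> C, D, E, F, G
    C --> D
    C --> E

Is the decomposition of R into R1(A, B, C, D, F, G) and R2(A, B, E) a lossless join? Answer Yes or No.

Common attributes: {A, B}; their closure is {A, B, C, D, E, F, G}.
This includes all of R1, so the common attributes are a superkey of R1 — the join is lossless.

Yes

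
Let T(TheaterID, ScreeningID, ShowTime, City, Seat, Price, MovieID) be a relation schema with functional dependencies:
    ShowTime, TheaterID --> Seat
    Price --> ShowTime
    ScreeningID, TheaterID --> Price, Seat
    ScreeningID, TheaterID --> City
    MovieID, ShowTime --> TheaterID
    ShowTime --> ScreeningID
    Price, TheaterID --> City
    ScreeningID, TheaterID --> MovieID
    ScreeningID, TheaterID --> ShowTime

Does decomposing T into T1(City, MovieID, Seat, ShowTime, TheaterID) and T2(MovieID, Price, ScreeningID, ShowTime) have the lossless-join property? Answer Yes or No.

Common attributes: {MovieID, ShowTime}; their closure is {City, MovieID, Price, ScreeningID, Seat, ShowTime, TheaterID}.
T1 is contained in that closure, so T1 ∩ T2 --> T1 holds and the join is lossless.

Yes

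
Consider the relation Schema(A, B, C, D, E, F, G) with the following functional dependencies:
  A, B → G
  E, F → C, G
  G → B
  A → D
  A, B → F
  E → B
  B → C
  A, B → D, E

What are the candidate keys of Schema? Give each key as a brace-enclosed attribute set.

No FD produces {A}, so it must be in every candidate key.
{A, B}⁺ = {A, B, C, D, E, F, G}, which is every attribute, so {A, B} is a candidate key.
{A, E}⁺ = {A, B, C, D, E, F, G}, which is every attribute, so {A, E} is a candidate key.
{A, G}⁺ = {A, B, C, D, E, F, G}, which is every attribute, so {A, G} is a candidate key.
These are minimal and exhaustive — every other superkey contains one of them.

{A, B}, {A, E}, {A, G}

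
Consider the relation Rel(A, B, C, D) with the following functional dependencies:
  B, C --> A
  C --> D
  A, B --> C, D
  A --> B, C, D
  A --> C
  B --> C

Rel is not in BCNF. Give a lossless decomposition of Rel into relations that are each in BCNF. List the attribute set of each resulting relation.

{A, B, C}; {C, D}

Candidate keys of the original relation: {A}, {B}.
{A, B, C, D}: {C} determines {C, D} here but is not a superkey — split on C --> D, giving {C, D} and {A, B, C}.
{C, D} is in BCNF.
{A, B, C} is in BCNF.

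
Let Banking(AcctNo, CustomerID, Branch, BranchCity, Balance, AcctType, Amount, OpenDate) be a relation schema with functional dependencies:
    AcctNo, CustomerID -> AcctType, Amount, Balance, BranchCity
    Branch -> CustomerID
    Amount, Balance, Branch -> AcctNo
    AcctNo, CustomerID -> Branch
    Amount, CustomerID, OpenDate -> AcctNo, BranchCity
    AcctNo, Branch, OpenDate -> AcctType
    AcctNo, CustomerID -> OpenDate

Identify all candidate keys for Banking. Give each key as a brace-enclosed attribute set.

{AcctNo, Branch}⁺ = {AcctNo, AcctType, Amount, Balance, Branch, BranchCity, CustomerID, OpenDate} — all of the relation — so {AcctNo, Branch} is a candidate key.
{AcctNo, CustomerID}⁺ = {AcctNo, AcctType, Amount, Balance, Branch, BranchCity, CustomerID, OpenDate} — all of the relation — so {AcctNo, CustomerID} is a candidate key.
{Amount, Balance, Branch}⁺ = {AcctNo, AcctType, Amount, Balance, Branch, BranchCity, CustomerID, OpenDate} — all of the relation — so {Amount, Balance, Branch} is a candidate key.
{Amount, Branch, OpenDate}⁺ = {AcctNo, AcctType, Amount, Balance, Branch, BranchCity, CustomerID, OpenDate} — all of the relation — so {Amount, Branch, OpenDate} is a candidate key.
{Amount, CustomerID, OpenDate}⁺ = {AcctNo, AcctType, Amount, Balance, Branch, BranchCity, CustomerID, OpenDate} — all of the relation — so {Amount, CustomerID, OpenDate} is a candidate key.
Any other superkey properly contains one of these, so there are no further candidate keys.

{AcctNo, Branch}, {AcctNo, CustomerID}, {Amount, Balance, Branch}, {Amount, Branch, OpenDate}, {Amount, CustomerID, OpenDate}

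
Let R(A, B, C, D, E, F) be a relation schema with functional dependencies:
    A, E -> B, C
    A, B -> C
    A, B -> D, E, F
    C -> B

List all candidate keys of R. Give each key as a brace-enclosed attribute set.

No FD produces {A}, so it must be in every candidate key.
Closure of {A, B} is {A, B, C, D, E, F}, the whole schema; {A, B} is a candidate key.
Closure of {A, C} is {A, B, C, D, E, F}, the whole schema; {A, C} is a candidate key.
Closure of {A, E} is {A, B, C, D, E, F}, the whole schema; {A, E} is a candidate key.
No proper subset of any of these is a key, and no other minimal superkey exists.

{A, B}, {A, C}, {A, E}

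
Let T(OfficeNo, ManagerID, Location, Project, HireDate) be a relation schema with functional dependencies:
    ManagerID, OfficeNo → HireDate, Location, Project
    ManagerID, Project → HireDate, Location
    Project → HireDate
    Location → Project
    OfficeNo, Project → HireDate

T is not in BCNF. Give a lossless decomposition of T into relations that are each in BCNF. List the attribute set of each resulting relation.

{HireDate, Project}; {Location, ManagerID}; {Location, Project}; {ManagerID, OfficeNo, Project}

Candidate key of the original relation: {ManagerID, OfficeNo}.
Within {HireDate, Location, ManagerID, OfficeNo, Project}: {ManagerID, Project}⁺ ∩ {HireDate, Location, ManagerID, OfficeNo, Project} = {HireDate, Location, ManagerID, Project}, not the whole set, so ManagerID, Project → HireDate, Location violates BCNF; decompose into {HireDate, Location, ManagerID, Project} and {ManagerID, OfficeNo, Project}.
Within {HireDate, Location, ManagerID, Project}: {Project}⁺ ∩ {HireDate, Location, ManagerID, Project} = {HireDate, Project}, not the whole set, so Project → HireDate violates BCNF; decompose into {HireDate, Project} and {Location, ManagerID, Project}.
{HireDate, Project} has no BCNF violation.
Within {Location, ManagerID, Project}: {Location}⁺ ∩ {Location, ManagerID, Project} = {Location, Project}, not the whole set, so Location → Project violates BCNF; decompose into {Location, Project} and {Location, ManagerID}.
{Location, Project} has no BCNF violation.
{Location, ManagerID} has no BCNF violation.
{ManagerID, OfficeNo, Project} has no BCNF violation.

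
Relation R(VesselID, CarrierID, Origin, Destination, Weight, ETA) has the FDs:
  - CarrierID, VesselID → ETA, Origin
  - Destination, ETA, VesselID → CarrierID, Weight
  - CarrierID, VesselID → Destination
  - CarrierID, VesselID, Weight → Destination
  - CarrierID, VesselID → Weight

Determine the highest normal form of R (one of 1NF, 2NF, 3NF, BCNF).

BCNF

Candidate keys: {CarrierID, VesselID}, {Destination, ETA, VesselID}. Prime attributes: {CarrierID, Destination, ETA, VesselID}.
Every FD has a superkey on the left, so the relation is in BCNF.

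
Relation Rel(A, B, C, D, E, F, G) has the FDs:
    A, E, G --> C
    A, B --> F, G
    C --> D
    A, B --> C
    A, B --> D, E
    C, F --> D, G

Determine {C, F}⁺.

Start with {C, F}.
C --> D applies; add {D} → now {C, D, F}.
C, F --> D, G applies; add {G} → now {C, D, F, G}.
No further FD applies.

{C, D, F, G}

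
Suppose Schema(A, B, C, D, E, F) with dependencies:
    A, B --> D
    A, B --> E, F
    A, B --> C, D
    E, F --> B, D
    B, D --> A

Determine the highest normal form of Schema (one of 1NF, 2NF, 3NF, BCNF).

BCNF

Candidate keys: {A, B}, {B, D}, {E, F}. Prime attributes: {A, B, D, E, F}.
Each dependency's left side is a superkey — BCNF holds.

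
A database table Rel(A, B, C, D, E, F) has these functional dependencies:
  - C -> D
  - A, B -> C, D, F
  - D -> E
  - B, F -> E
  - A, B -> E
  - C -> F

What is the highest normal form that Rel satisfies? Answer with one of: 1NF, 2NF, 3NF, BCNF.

2NF

Candidate key: {A, B}. Prime attributes: {A, B}.
For C -> D we have {C}⁺ = {C, D, E, F}; {C} is not a superkey, so BCNF fails.
C -> D has non-prime {D} on the right and a non-superkey on the left, so 3NF fails.
No proper subset of a key has a non-prime attribute in its closure, so there is no partial dependency; 2NF holds.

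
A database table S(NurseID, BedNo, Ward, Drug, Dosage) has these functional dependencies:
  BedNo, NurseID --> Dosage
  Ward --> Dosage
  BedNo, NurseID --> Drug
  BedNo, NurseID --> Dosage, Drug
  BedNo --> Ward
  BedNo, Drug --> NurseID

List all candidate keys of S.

{BedNo} never appears on the right of any FD, so every key must include it.
{BedNo, Drug} is a candidate key since {BedNo, Drug}⁺ = {BedNo, Dosage, Drug, NurseID, Ward} covers every attribute.
{BedNo, NurseID} is a candidate key since {BedNo, NurseID}⁺ = {BedNo, Dosage, Drug, NurseID, Ward} covers every attribute.
These are minimal and exhaustive — every other superkey contains one of them.

{BedNo, Drug}, {BedNo, NurseID}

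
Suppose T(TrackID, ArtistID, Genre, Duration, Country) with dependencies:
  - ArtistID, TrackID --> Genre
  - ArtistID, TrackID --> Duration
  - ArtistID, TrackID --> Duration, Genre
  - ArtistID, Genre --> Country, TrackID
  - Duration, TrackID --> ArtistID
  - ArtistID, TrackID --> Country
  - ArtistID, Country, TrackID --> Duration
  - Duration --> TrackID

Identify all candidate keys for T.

{Duration}⁺ = {ArtistID, Country, Duration, Genre, TrackID} — all of the relation — so {Duration} is a candidate key.
{ArtistID, Genre}⁺ = {ArtistID, Country, Duration, Genre, TrackID} — all of the relation — so {ArtistID, Genre} is a candidate key.
{ArtistID, TrackID}⁺ = {ArtistID, Country, Duration, Genre, TrackID} — all of the relation — so {ArtistID, TrackID} is a candidate key.
No proper subset of any of these is a key, and no other minimal superkey exists.

{ArtistID, Genre}, {ArtistID, TrackID}, {Duration}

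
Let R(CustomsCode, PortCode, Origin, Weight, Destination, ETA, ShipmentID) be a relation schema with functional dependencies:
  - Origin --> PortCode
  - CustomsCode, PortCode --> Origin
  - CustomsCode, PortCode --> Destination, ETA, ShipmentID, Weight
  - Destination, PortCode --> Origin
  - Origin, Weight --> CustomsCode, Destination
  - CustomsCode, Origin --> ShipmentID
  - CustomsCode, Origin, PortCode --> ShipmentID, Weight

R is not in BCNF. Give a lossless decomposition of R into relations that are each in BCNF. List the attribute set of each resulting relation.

{CustomsCode, Destination, ETA, Origin, ShipmentID, Weight}; {Origin, PortCode}

Candidate keys of the original relation: {CustomsCode, Origin}, {CustomsCode, PortCode}, {Destination, PortCode, Weight}, {Origin, Weight}.
In {CustomsCode, Destination, ETA, Origin, PortCode, ShipmentID, Weight}, {Origin} is not a superkey ({Origin}⁺ restricted to this set is {Origin, PortCode}), so split on Origin --> PortCode into {Origin, PortCode} and {CustomsCode, Destination, ETA, Origin, ShipmentID, Weight}.
{Origin, PortCode} is in BCNF.
{CustomsCode, Destination, ETA, Origin, ShipmentID, Weight} is in BCNF.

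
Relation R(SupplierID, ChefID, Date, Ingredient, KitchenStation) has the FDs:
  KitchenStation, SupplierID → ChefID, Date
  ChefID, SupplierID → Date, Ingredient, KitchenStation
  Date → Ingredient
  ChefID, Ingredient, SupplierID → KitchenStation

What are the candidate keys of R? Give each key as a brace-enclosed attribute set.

{ChefID, SupplierID}, {KitchenStation, SupplierID}

No FD produces {SupplierID}, so it must be in every candidate key.
{ChefID, SupplierID} is a candidate key since {ChefID, SupplierID}⁺ = {ChefID, Date, Ingredient, KitchenStation, SupplierID} covers every attribute.
{KitchenStation, SupplierID} is a candidate key since {KitchenStation, SupplierID}⁺ = {ChefID, Date, Ingredient, KitchenStation, SupplierID} covers every attribute.
These are minimal and exhaustive — every other superkey contains one of them.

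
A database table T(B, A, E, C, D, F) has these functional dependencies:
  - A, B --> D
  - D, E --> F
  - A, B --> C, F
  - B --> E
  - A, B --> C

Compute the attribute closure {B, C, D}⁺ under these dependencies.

Start with {B, C, D}.
B --> E applies; add {E} → now {B, C, D, E}.
D, E --> F applies; add {F} → now {B, C, D, E, F}.
No further FD applies.

{B, C, D, E, F}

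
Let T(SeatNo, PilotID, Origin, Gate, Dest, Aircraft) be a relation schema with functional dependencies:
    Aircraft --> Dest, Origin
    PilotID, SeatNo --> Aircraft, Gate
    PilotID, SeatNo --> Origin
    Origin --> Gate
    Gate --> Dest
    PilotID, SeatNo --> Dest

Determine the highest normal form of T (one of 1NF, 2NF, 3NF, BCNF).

Candidate key: {PilotID, SeatNo}. Prime attributes: {PilotID, SeatNo}.
For Aircraft --> Dest, Origin we have {Aircraft}⁺ = {Aircraft, Dest, Gate, Origin}; {Aircraft} is not a superkey, so BCNF fails.
Because {Dest, Origin} are non-prime and the left side of Aircraft --> Dest, Origin is not a superkey, the relation is not in 3NF.
No non-prime attribute depends on a proper subset of any candidate key, so 2NF holds.

2NF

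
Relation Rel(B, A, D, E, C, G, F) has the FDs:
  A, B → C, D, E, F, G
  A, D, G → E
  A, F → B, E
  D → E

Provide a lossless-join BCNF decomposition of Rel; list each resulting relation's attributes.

{A, B, C, D, F, G}; {D, E}

Candidate keys of the original relation: {A, B}, {A, F}.
Within {A, B, C, D, E, F, G}: {A, D, G}⁺ ∩ {A, B, C, D, E, F, G} = {A, D, E, G}, not the whole set, so A, D, G → E violates BCNF; decompose into {A, D, E, G} and {A, B, C, D, F, G}.
Within {A, D, E, G}: {D}⁺ ∩ {A, D, E, G} = {D, E}, not the whole set, so D → E violates BCNF; decompose into {D, E} and {A, D, G}.
{D, E} has no BCNF violation.
{A, D, G} has no BCNF violation.
{A, B, C, D, F, G} has no BCNF violation.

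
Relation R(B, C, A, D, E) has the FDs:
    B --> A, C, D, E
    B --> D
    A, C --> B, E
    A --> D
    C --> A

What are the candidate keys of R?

{B}, {C}

{B}⁺ = {A, B, C, D, E} — all of the relation — so {B} is a candidate key.
{C}⁺ = {A, B, C, D, E} — all of the relation — so {C} is a candidate key.
These are minimal and exhaustive — every other superkey contains one of them.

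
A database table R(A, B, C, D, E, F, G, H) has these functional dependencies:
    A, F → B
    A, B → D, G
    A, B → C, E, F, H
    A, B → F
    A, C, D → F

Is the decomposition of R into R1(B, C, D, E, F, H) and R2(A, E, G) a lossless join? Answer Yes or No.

No

The shared attributes are {E} and {E}⁺ = {E}.
R1 ⊄ {E} and R2 ⊄ {E}, so the split is lossy.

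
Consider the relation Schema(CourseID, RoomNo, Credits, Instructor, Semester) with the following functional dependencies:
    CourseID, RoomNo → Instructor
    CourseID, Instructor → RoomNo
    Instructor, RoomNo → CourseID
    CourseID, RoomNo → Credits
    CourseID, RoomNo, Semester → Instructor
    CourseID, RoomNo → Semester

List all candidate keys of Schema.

{CourseID, Instructor}⁺ = {CourseID, Credits, Instructor, RoomNo, Semester} — all of the relation — so {CourseID, Instructor} is a candidate key.
{CourseID, RoomNo}⁺ = {CourseID, Credits, Instructor, RoomNo, Semester} — all of the relation — so {CourseID, RoomNo} is a candidate key.
{Instructor, RoomNo}⁺ = {CourseID, Credits, Instructor, RoomNo, Semester} — all of the relation — so {Instructor, RoomNo} is a candidate key.
Any other superkey properly contains one of these, so there are no further candidate keys.

{CourseID, Instructor}, {CourseID, RoomNo}, {Instructor, RoomNo}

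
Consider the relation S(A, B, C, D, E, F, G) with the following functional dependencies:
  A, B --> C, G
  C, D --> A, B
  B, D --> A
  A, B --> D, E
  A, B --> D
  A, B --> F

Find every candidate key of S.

{A, B}, {B, D}, {C, D}

{A, B}⁺ = {A, B, C, D, E, F, G}, which is every attribute, so {A, B} is a candidate key.
{B, D}⁺ = {A, B, C, D, E, F, G}, which is every attribute, so {B, D} is a candidate key.
{C, D}⁺ = {A, B, C, D, E, F, G}, which is every attribute, so {C, D} is a candidate key.
No proper subset of any of these is a key, and no other minimal superkey exists.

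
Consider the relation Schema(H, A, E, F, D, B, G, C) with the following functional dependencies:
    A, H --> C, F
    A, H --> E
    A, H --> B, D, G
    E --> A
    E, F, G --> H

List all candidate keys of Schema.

{A, H} is a candidate key since {A, H}⁺ = {A, B, C, D, E, F, G, H} covers every attribute.
{E, H} is a candidate key since {E, H}⁺ = {A, B, C, D, E, F, G, H} covers every attribute.
{E, F, G} is a candidate key since {E, F, G}⁺ = {A, B, C, D, E, F, G, H} covers every attribute.
Any other superkey properly contains one of these, so there are no further candidate keys.

{A, H}, {E, F, G}, {E, H}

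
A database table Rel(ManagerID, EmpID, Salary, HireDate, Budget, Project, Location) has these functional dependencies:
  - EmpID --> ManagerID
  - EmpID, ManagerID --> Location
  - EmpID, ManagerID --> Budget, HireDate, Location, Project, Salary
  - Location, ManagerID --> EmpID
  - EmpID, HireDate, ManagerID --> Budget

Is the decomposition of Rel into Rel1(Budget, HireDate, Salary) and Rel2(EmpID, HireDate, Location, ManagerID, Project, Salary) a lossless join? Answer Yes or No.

The shared attributes are {HireDate, Salary} and {HireDate, Salary}⁺ = {HireDate, Salary}.
Neither Rel1 nor Rel2 is contained in that closure, so the decomposition is lossy.

No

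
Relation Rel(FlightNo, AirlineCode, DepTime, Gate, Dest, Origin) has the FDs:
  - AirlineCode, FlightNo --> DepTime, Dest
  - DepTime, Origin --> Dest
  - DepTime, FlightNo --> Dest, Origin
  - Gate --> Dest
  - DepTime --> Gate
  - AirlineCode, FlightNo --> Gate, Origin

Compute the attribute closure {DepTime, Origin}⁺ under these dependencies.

Start with {DepTime, Origin}.
DepTime, Origin --> Dest applies; add {Dest} → now {DepTime, Dest, Origin}.
DepTime --> Gate applies; add {Gate} → now {DepTime, Dest, Gate, Origin}.
No further FD applies.

{DepTime, Dest, Gate, Origin}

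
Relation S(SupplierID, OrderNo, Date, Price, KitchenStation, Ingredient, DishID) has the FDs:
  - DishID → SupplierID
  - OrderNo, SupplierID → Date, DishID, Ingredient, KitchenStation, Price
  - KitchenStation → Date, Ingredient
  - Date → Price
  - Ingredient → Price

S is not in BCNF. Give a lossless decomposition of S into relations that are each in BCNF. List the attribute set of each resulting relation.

Candidate keys of the original relation: {DishID, OrderNo}, {OrderNo, SupplierID}.
Within {Date, DishID, Ingredient, KitchenStation, OrderNo, Price, SupplierID}: {DishID}⁺ ∩ {Date, DishID, Ingredient, KitchenStation, OrderNo, Price, SupplierID} = {DishID, SupplierID}, not the whole set, so DishID → SupplierID violates BCNF; decompose into {DishID, SupplierID} and {Date, DishID, Ingredient, KitchenStation, OrderNo, Price}.
{DishID, SupplierID}: every determinant is a superkey — BCNF.
Within {Date, DishID, Ingredient, KitchenStation, OrderNo, Price}: {KitchenStation}⁺ ∩ {Date, DishID, Ingredient, KitchenStation, OrderNo, Price} = {Date, Ingredient, KitchenStation, Price}, not the whole set, so KitchenStation → Date, Ingredient, Price violates BCNF; decompose into {Date, Ingredient, KitchenStation, Price} and {DishID, KitchenStation, OrderNo}.
Within {Date, Ingredient, KitchenStation, Price}: {Date}⁺ ∩ {Date, Ingredient, KitchenStation, Price} = {Date, Price}, not the whole set, so Date → Price violates BCNF; decompose into {Date, Price} and {Date, Ingredient, KitchenStation}.
{Date, Price}: every determinant is a superkey — BCNF.
{Date, Ingredient, KitchenStation}: every determinant is a superkey — BCNF.
{DishID, KitchenStation, OrderNo}: every determinant is a superkey — BCNF.

{Date, Ingredient, KitchenStation}; {Date, Price}; {DishID, KitchenStation, OrderNo}; {DishID, SupplierID}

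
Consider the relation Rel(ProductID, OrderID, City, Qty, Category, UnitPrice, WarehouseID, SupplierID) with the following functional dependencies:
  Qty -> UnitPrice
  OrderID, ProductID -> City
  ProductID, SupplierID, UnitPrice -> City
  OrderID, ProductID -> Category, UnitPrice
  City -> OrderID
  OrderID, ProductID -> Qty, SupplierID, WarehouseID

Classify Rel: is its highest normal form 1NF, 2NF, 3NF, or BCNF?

3NF

Candidate keys: {City, ProductID}, {OrderID, ProductID}, {ProductID, Qty, SupplierID}, {ProductID, SupplierID, UnitPrice}. Prime attributes: {City, OrderID, ProductID, Qty, SupplierID, UnitPrice}.
Qty -> UnitPrice: {Qty}⁺ = {Qty, UnitPrice}, which is not all of the attributes, so the left side is not a superkey — BCNF is violated.
Its right-hand attributes {UnitPrice} are all prime, as are those of every other non-superkey FD — the relation is in 3NF.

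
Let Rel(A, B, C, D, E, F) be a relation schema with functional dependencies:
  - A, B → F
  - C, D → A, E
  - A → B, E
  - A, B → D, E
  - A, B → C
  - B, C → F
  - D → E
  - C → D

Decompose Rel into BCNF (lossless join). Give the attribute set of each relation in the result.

{A, B, C, D, F}; {D, E}

Candidate keys of the original relation: {A}, {C}.
In {A, B, C, D, E, F}, {D} is not a superkey ({D}⁺ restricted to this set is {D, E}), so split on D → E into {D, E} and {A, B, C, D, F}.
{D, E} has no BCNF violation.
{A, B, C, D, F} has no BCNF violation.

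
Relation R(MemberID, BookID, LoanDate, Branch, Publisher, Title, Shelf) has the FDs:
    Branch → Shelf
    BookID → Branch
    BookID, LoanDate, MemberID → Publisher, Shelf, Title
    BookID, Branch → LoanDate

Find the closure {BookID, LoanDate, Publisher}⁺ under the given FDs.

{BookID, Branch, LoanDate, Publisher, Shelf}

Start with {BookID, LoanDate, Publisher}.
BookID → Branch applies; add {Branch} → now {BookID, Branch, LoanDate, Publisher}.
Branch → Shelf applies; add {Shelf} → now {BookID, Branch, LoanDate, Publisher, Shelf}.
No further FD applies.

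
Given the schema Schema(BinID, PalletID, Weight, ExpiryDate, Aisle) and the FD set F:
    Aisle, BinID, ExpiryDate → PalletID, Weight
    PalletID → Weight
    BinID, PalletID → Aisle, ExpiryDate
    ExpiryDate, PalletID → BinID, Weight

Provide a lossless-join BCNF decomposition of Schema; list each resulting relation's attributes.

{Aisle, BinID, ExpiryDate, PalletID}; {PalletID, Weight}

Candidate keys of the original relation: {Aisle, BinID, ExpiryDate}, {BinID, PalletID}, {ExpiryDate, PalletID}.
{Aisle, BinID, ExpiryDate, PalletID, Weight}: {PalletID} determines {PalletID, Weight} here but is not a superkey — split on PalletID → Weight, giving {PalletID, Weight} and {Aisle, BinID, ExpiryDate, PalletID}.
{PalletID, Weight}: every determinant is a superkey — BCNF.
{Aisle, BinID, ExpiryDate, PalletID}: every determinant is a superkey — BCNF.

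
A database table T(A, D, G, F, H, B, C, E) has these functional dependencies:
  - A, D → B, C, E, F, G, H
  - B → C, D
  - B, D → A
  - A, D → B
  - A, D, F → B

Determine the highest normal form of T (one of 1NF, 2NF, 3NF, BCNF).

BCNF

Candidate keys: {A, D}, {B}. Prime attributes: {A, B, D}.
The left-hand side of every FD is a superkey, so BCNF is satisfied.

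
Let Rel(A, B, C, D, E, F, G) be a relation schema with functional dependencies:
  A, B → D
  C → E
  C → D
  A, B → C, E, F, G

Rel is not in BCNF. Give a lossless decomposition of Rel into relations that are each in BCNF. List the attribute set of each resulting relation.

{A, B, C, F, G}; {C, D, E}

Candidate key of the original relation: {A, B}.
Within {A, B, C, D, E, F, G}: {C}⁺ ∩ {A, B, C, D, E, F, G} = {C, D, E}, not the whole set, so C → D, E violates BCNF; decompose into {C, D, E} and {A, B, C, F, G}.
{C, D, E} is in BCNF.
{A, B, C, F, G} is in BCNF.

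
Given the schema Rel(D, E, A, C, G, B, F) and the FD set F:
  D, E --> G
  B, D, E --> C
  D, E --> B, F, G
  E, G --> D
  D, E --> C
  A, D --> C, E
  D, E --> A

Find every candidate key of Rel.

{A, D}, {D, E}, {E, G}

{A, D} is a candidate key since {A, D}⁺ = {A, B, C, D, E, F, G} covers every attribute.
{D, E} is a candidate key since {D, E}⁺ = {A, B, C, D, E, F, G} covers every attribute.
{E, G} is a candidate key since {E, G}⁺ = {A, B, C, D, E, F, G} covers every attribute.
Any other superkey properly contains one of these, so there are no further candidate keys.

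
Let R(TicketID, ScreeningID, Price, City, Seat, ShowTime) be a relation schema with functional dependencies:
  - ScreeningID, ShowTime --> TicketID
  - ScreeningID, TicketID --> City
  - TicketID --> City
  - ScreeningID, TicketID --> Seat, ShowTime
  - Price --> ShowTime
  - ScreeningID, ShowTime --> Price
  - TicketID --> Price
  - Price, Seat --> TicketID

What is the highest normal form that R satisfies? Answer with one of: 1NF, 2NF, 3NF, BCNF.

1NF

Candidate keys: {Price, ScreeningID}, {ScreeningID, ShowTime}, {ScreeningID, TicketID}. Prime attributes: {Price, ScreeningID, ShowTime, TicketID}.
TicketID --> City: {TicketID}⁺ = {City, Price, ShowTime, TicketID}, which is not all of the attributes, so the left side is not a superkey — BCNF is violated.
Because {City} is non-prime and the left side of TicketID --> City is not a superkey, the relation is not in 3NF.
{TicketID} is a proper subset of the key {ScreeningID, TicketID}, and {TicketID}⁺ contains the non-prime attribute {City} — a partial dependency, so 2NF is violated.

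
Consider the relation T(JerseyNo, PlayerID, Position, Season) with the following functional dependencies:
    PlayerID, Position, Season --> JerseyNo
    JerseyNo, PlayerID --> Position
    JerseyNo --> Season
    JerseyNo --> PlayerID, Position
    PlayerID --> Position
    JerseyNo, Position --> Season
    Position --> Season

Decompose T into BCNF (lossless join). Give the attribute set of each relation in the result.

{JerseyNo, PlayerID, Position}; {Position, Season}

Candidate keys of the original relation: {JerseyNo}, {PlayerID}.
Within {JerseyNo, PlayerID, Position, Season}: {Position}⁺ ∩ {JerseyNo, PlayerID, Position, Season} = {Position, Season}, not the whole set, so Position --> Season violates BCNF; decompose into {Position, Season} and {JerseyNo, PlayerID, Position}.
{Position, Season} is in BCNF.
{JerseyNo, PlayerID, Position} is in BCNF.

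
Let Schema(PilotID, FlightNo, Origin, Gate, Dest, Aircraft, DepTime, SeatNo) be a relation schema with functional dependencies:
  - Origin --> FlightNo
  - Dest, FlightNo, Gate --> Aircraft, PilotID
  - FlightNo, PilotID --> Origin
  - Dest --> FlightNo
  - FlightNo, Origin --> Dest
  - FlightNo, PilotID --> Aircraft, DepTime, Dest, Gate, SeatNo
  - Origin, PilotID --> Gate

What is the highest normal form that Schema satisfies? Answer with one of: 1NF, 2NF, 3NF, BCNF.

Candidate keys: {Dest, Gate}, {Dest, PilotID}, {FlightNo, PilotID}, {Gate, Origin}, {Origin, PilotID}. Prime attributes: {Dest, FlightNo, Gate, Origin, PilotID}.
For Origin --> FlightNo we have {Origin}⁺ = {Dest, FlightNo, Origin}; {Origin} is not a superkey, so BCNF fails.
But every attribute on its right side ({FlightNo}) is prime, and the same holds for every other non-superkey FD, so 3NF still holds.

3NF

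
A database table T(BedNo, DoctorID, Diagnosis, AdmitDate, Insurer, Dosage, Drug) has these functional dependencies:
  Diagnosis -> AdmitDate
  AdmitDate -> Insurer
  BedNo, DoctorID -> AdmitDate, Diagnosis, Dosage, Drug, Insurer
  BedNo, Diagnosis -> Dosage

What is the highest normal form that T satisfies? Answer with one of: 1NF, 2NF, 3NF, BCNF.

2NF

Candidate key: {BedNo, DoctorID}. Prime attributes: {BedNo, DoctorID}.
Diagnosis -> AdmitDate: {Diagnosis}⁺ = {AdmitDate, Diagnosis, Insurer}, which is not all of the attributes, so the left side is not a superkey — BCNF is violated.
Diagnosis -> AdmitDate has non-prime {AdmitDate} on the right and a non-superkey on the left, so 3NF fails.
No non-prime attribute depends on a proper subset of any candidate key, so 2NF holds.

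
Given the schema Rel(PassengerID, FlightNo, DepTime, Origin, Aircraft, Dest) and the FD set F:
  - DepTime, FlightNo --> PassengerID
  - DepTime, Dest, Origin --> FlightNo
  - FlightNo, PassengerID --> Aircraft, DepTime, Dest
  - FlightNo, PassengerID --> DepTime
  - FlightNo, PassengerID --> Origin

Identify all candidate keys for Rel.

{DepTime, Dest, Origin}, {DepTime, FlightNo}, {FlightNo, PassengerID}

Closure of {DepTime, FlightNo} is {Aircraft, DepTime, Dest, FlightNo, Origin, PassengerID}, the whole schema; {DepTime, FlightNo} is a candidate key.
Closure of {FlightNo, PassengerID} is {Aircraft, DepTime, Dest, FlightNo, Origin, PassengerID}, the whole schema; {FlightNo, PassengerID} is a candidate key.
Closure of {DepTime, Dest, Origin} is {Aircraft, DepTime, Dest, FlightNo, Origin, PassengerID}, the whole schema; {DepTime, Dest, Origin} is a candidate key.
Any other superkey properly contains one of these, so there are no further candidate keys.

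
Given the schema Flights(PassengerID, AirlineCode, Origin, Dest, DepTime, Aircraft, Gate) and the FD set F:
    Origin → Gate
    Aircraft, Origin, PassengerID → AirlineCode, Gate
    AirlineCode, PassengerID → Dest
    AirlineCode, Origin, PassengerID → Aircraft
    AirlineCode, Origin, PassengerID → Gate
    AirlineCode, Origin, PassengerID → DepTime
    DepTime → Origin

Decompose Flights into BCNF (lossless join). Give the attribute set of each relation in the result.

Candidate keys of the original relation: {Aircraft, DepTime, PassengerID}, {Aircraft, Origin, PassengerID}, {AirlineCode, DepTime, PassengerID}, {AirlineCode, Origin, PassengerID}.
In {Aircraft, AirlineCode, DepTime, Dest, Gate, Origin, PassengerID}, {Origin} is not a superkey ({Origin}⁺ restricted to this set is {Gate, Origin}), so split on Origin → Gate into {Gate, Origin} and {Aircraft, AirlineCode, DepTime, Dest, Origin, PassengerID}.
{Gate, Origin} has no BCNF violation.
In {Aircraft, AirlineCode, DepTime, Dest, Origin, PassengerID}, {AirlineCode, PassengerID} is not a superkey ({AirlineCode, PassengerID}⁺ restricted to this set is {AirlineCode, Dest, PassengerID}), so split on AirlineCode, PassengerID → Dest into {AirlineCode, Dest, PassengerID} and {Aircraft, AirlineCode, DepTime, Origin, PassengerID}.
{AirlineCode, Dest, PassengerID} has no BCNF violation.
In {Aircraft, AirlineCode, DepTime, Origin, PassengerID}, {DepTime} is not a superkey ({DepTime}⁺ restricted to this set is {DepTime, Origin}), so split on DepTime → Origin into {DepTime, Origin} and {Aircraft, AirlineCode, DepTime, PassengerID}.
{DepTime, Origin} has no BCNF violation.
{Aircraft, AirlineCode, DepTime, PassengerID} has no BCNF violation.

{Aircraft, AirlineCode, DepTime, PassengerID}; {AirlineCode, Dest, PassengerID}; {DepTime, Origin}; {Gate, Origin}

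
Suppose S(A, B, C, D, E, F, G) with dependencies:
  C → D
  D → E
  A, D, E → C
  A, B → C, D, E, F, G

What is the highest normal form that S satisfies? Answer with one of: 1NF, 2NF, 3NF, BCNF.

Candidate key: {A, B}. Prime attributes: {A, B}.
For C → D we have {C}⁺ = {C, D, E}; {C} is not a superkey, so BCNF fails.
Because {D} is non-prime and the left side of C → D is not a superkey, the relation is not in 3NF.
No non-prime attribute depends on a proper subset of any candidate key, so 2NF holds.

2NF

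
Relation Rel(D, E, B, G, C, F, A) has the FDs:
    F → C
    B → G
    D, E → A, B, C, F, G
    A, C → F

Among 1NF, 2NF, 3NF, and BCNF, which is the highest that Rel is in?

Candidate key: {D, E}. Prime attributes: {D, E}.
For F → C we have {F}⁺ = {C, F}; {F} is not a superkey, so BCNF fails.
F → C determines the non-prime attribute {C} from a non-superkey — 3NF is violated.
No non-prime attribute depends on a proper subset of any candidate key, so 2NF holds.

2NF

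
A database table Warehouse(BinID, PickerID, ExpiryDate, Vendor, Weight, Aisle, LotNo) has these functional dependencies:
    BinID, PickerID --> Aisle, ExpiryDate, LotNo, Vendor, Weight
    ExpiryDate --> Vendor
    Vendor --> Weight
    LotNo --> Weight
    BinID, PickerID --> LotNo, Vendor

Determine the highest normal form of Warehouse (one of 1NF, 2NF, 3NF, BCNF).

Candidate key: {BinID, PickerID}. Prime attributes: {BinID, PickerID}.
ExpiryDate --> Vendor breaks BCNF: {ExpiryDate}⁺ = {ExpiryDate, Vendor, Weight}, so {ExpiryDate} is not a superkey.
ExpiryDate --> Vendor determines the non-prime attribute {Vendor} from a non-superkey — 3NF is violated.
No non-prime attribute depends on a proper subset of any candidate key, so 2NF holds.

2NF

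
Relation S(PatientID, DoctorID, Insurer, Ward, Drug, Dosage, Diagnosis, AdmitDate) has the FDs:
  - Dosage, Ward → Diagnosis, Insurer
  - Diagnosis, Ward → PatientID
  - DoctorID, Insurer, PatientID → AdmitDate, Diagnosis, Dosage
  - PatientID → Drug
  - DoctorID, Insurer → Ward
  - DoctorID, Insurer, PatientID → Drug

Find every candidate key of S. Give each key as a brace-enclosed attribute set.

Attributes never on any right-hand side: {DoctorID} — every candidate key must contain it.
{Diagnosis, DoctorID, Insurer} is a candidate key since {Diagnosis, DoctorID, Insurer}⁺ = {AdmitDate, Diagnosis, DoctorID, Dosage, Drug, Insurer, PatientID, Ward} covers every attribute.
{DoctorID, Dosage, Insurer} is a candidate key since {DoctorID, Dosage, Insurer}⁺ = {AdmitDate, Diagnosis, DoctorID, Dosage, Drug, Insurer, PatientID, Ward} covers every attribute.
{DoctorID, Dosage, Ward} is a candidate key since {DoctorID, Dosage, Ward}⁺ = {AdmitDate, Diagnosis, DoctorID, Dosage, Drug, Insurer, PatientID, Ward} covers every attribute.
{DoctorID, Insurer, PatientID} is a candidate key since {DoctorID, Insurer, PatientID}⁺ = {AdmitDate, Diagnosis, DoctorID, Dosage, Drug, Insurer, PatientID, Ward} covers every attribute.
No proper subset of any of these is a key, and no other minimal superkey exists.

{Diagnosis, DoctorID, Insurer}, {DoctorID, Dosage, Insurer}, {DoctorID, Dosage, Ward}, {DoctorID, Insurer, PatientID}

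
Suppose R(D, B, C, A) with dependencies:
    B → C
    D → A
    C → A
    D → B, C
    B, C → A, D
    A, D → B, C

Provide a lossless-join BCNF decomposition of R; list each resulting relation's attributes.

{A, C}; {B, C, D}

Candidate keys of the original relation: {B}, {D}.
Within {A, B, C, D}: {C}⁺ ∩ {A, B, C, D} = {A, C}, not the whole set, so C → A violates BCNF; decompose into {A, C} and {B, C, D}.
{A, C}: every determinant is a superkey — BCNF.
{B, C, D}: every determinant is a superkey — BCNF.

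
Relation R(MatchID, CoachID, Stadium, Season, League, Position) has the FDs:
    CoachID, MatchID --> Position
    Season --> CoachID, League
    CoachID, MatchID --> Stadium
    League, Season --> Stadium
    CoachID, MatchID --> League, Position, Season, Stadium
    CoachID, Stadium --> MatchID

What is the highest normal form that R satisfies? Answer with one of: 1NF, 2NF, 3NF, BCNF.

Candidate keys: {CoachID, MatchID}, {CoachID, Stadium}, {Season}. Prime attributes: {CoachID, MatchID, Season, Stadium}.
The left-hand side of every FD is a superkey, so BCNF is satisfied.

BCNF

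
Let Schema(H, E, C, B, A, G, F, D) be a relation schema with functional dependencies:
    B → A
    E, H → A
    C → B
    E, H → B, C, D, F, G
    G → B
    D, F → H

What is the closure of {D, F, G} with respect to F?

Start with {D, F, G}.
G → B applies; add {B} → now {B, D, F, G}.
D, F → H applies; add {H} → now {B, D, F, G, H}.
B → A applies; add {A} → now {A, B, D, F, G, H}.
No further FD applies.

{A, B, D, F, G, H}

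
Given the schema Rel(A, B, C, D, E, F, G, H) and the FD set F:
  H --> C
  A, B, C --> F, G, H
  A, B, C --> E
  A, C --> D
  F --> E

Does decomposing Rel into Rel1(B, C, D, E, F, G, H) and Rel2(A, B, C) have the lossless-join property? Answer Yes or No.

Rel1 ∩ Rel2 = {B, C}; its closure under F is {B, C}.
Neither Rel1 nor Rel2 is contained in that closure, so the decomposition is lossy.

No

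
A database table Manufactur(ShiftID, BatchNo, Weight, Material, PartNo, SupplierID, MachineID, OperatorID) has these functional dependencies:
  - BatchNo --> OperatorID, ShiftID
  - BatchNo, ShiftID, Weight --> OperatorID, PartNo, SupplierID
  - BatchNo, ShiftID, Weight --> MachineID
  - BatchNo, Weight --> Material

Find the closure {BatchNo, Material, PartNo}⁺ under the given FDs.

{BatchNo, Material, OperatorID, PartNo, ShiftID}

Start with {BatchNo, Material, PartNo}.
BatchNo --> OperatorID, ShiftID applies; add {OperatorID, ShiftID} → now {BatchNo, Material, OperatorID, PartNo, ShiftID}.
No further FD applies.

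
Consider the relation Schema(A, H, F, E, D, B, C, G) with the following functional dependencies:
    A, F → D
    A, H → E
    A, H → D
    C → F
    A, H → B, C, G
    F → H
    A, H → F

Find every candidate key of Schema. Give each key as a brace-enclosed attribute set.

{A, C}, {A, F}, {A, H}

{A} never appears on the right of any FD, so every key must include it.
{A, C}⁺ = {A, B, C, D, E, F, G, H} — all of the relation — so {A, C} is a candidate key.
{A, F}⁺ = {A, B, C, D, E, F, G, H} — all of the relation — so {A, F} is a candidate key.
{A, H}⁺ = {A, B, C, D, E, F, G, H} — all of the relation — so {A, H} is a candidate key.
No proper subset of any of these is a key, and no other minimal superkey exists.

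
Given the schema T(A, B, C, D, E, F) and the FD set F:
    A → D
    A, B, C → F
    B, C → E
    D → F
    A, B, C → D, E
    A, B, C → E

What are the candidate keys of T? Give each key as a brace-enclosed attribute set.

{A, B, C}

{A, B, C} never appear on the right of any FD, so every key must include all of them.
{A, B, C}⁺ = {A, B, C, D, E, F} — all of the relation — so {A, B, C} is a candidate key.
No other minimal set has full closure, so this is the only candidate key.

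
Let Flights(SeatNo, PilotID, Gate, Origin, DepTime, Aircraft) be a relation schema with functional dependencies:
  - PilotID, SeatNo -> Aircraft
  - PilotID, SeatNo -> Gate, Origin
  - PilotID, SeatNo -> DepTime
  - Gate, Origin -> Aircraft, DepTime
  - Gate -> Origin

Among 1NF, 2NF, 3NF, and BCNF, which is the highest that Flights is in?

Candidate key: {PilotID, SeatNo}. Prime attributes: {PilotID, SeatNo}.
Gate, Origin -> Aircraft, DepTime: {Gate, Origin}⁺ = {Aircraft, DepTime, Gate, Origin}, which is not all of the attributes, so the left side is not a superkey — BCNF is violated.
Gate, Origin -> Aircraft, DepTime has non-prime {Aircraft, DepTime} on the right and a non-superkey on the left, so 3NF fails.
No proper subset of a key has a non-prime attribute in its closure, so there is no partial dependency; 2NF holds.

2NF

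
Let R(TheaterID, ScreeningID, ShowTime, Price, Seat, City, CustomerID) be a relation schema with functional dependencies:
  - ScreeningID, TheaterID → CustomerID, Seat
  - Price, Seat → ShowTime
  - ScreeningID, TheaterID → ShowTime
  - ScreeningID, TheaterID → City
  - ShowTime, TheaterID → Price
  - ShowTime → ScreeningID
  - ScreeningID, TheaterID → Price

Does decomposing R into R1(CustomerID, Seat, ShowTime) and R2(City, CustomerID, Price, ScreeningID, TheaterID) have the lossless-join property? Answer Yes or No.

No

R1 ∩ R2 = {CustomerID}; its closure under F is {CustomerID}.
The closure covers neither R1 nor R2 entirely; the join is not lossless.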